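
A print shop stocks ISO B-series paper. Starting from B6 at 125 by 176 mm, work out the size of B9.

44 × 62 mm

B7: ⌊176/2⌋ × 125 = 88 × 125 mm
B8: ⌊125/2⌋ × 88 = 62 × 88 mm
B9: ⌊88/2⌋ × 62 = 44 × 62 mm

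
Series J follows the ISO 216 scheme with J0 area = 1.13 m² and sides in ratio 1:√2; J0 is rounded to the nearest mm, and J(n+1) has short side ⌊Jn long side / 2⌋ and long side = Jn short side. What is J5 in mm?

158 × 223 mm

Let J0's short side be w mm. w · w√2 = 1.13 m² = 1,130,000 mm², so w ≈ 893.9 mm and w√2 ≈ 1264.1 mm → J0 = 894 × 1264 mm.
J1: ⌊1264/2⌋ × 894 = 632 × 894 mm
J2: ⌊894/2⌋ × 632 = 447 × 632 mm
J3: ⌊632/2⌋ × 447 = 316 × 447 mm
J4: ⌊447/2⌋ × 316 = 223 × 316 mm
J5: ⌊316/2⌋ × 223 = 158 × 223 mm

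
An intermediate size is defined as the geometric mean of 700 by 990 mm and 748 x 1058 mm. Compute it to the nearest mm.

Short side: √(700 · 748) = √523600 ≈ 723.6 → 724 mm
Long side: √(990 · 1058) = √1047420 ≈ 1023.4 → 1023 mm

724 × 1023 mm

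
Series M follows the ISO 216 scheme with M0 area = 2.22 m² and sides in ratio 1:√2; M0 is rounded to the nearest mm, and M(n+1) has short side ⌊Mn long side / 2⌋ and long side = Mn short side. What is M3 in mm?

443 × 626 mm

Let M0's short side be w mm. w · w√2 = 2.22 m² = 2,220,000 mm², so w ≈ 1252.9 mm and w√2 ≈ 1771.9 mm → M0 = 1253 × 1772 mm.
M1: ⌊1772/2⌋ × 1253 = 886 × 1253 mm
M2: ⌊1253/2⌋ × 886 = 626 × 886 mm
M3: ⌊886/2⌋ × 626 = 443 × 626 mm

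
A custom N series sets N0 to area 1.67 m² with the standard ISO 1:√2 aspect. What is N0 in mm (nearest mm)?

1087 × 1537 mm

Let the short side be w mm. Then w · w√2 = 1.67 m² = 1,670,000 mm².
w² = 1,670,000/√2, so w ≈ 1086.7 mm; long side = w√2 ≈ 1536.8 mm.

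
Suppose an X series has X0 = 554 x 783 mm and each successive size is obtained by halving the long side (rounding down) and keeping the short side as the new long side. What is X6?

69 × 97 mm

X1 = 391 × 554 mm (from X0 by 1 halving).
X2: ⌊554/2⌋ × 391 = 277 × 391 mm
X3: ⌊391/2⌋ × 277 = 195 × 277 mm
X4: ⌊277/2⌋ × 195 = 138 × 195 mm
X5: ⌊195/2⌋ × 138 = 97 × 138 mm
X6: ⌊138/2⌋ × 97 = 69 × 97 mm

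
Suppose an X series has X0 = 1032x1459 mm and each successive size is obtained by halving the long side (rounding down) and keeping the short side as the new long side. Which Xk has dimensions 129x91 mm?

X0: 1032 × 1459 mm
X1: 729 × 1032 mm
X2: 516 × 729 mm
X3: 364 × 516 mm
X4: 258 × 364 mm
X5: 182 × 258 mm
X6: 129 × 182 mm
X7: 91 × 129 mm
X8: 64 × 91 mm
→ matches X7.

X7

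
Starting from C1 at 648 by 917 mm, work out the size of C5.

162 × 229 mm

C2: ⌊917/2⌋ × 648 = 458 × 648 mm
C3: ⌊648/2⌋ × 458 = 324 × 458 mm
C4: ⌊458/2⌋ × 324 = 229 × 324 mm
C5: ⌊324/2⌋ × 229 = 162 × 229 mm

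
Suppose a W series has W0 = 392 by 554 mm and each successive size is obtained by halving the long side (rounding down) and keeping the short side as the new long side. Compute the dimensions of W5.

69 × 98 mm

W1: ⌊554/2⌋ × 392 = 277 × 392 mm
W2: ⌊392/2⌋ × 277 = 196 × 277 mm
W3: ⌊277/2⌋ × 196 = 138 × 196 mm
W4: ⌊196/2⌋ × 138 = 98 × 138 mm
W5: ⌊138/2⌋ × 98 = 69 × 98 mm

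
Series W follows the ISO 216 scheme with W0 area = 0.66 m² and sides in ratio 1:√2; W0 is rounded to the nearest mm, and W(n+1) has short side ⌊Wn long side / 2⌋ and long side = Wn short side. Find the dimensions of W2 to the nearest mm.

Let W0's short side be w mm. w · w√2 = 0.66 m² = 660,000 mm², so w ≈ 683.1 mm and w√2 ≈ 966.1 mm → W0 = 683 × 966 mm.
W1: ⌊966/2⌋ × 683 = 483 × 683 mm
W2: ⌊683/2⌋ × 483 = 341 × 483 mm

341 × 483 mm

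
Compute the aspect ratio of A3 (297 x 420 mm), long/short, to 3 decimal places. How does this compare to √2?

420 / 297 = 1.414
Matches √2 ≈ 1.414 — the ISO 216 defining ratio.

1.414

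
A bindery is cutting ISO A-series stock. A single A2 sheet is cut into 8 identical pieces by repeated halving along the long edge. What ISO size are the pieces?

8 = 2^3, so 3 halving steps.
A2 → A3 → … → A5 after 3 steps.

A5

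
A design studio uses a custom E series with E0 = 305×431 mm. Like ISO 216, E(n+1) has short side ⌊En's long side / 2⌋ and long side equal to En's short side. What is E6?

38 × 53 mm

E1: ⌊431/2⌋ × 305 = 215 × 305 mm
E2: ⌊305/2⌋ × 215 = 152 × 215 mm
E3: ⌊215/2⌋ × 152 = 107 × 152 mm
E4: ⌊152/2⌋ × 107 = 76 × 107 mm
E5: ⌊107/2⌋ × 76 = 53 × 76 mm
E6: ⌊76/2⌋ × 53 = 38 × 53 mm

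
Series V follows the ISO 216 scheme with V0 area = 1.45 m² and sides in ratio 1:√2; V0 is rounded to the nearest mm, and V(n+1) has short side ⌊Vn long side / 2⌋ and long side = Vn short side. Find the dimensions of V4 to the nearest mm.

253 × 358 mm

Let V0's short side be w mm. w · w√2 = 1.45 m² = 1,450,000 mm², so w ≈ 1012.6 mm and w√2 ≈ 1432.0 mm → V0 = 1013 × 1432 mm.
V1: ⌊1432/2⌋ × 1013 = 716 × 1013 mm
V2: ⌊1013/2⌋ × 716 = 506 × 716 mm
V3: ⌊716/2⌋ × 506 = 358 × 506 mm
V4: ⌊506/2⌋ × 358 = 253 × 358 mm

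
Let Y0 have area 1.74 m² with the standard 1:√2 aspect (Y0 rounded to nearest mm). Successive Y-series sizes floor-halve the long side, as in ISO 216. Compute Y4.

277 × 392 mm

Let Y0's short side be w mm. w · w√2 = 1.74 m² = 1,740,000 mm², so w ≈ 1109.2 mm and w√2 ≈ 1568.7 mm → Y0 = 1109 × 1569 mm.
Y1: ⌊1569/2⌋ × 1109 = 784 × 1109 mm
Y2: ⌊1109/2⌋ × 784 = 554 × 784 mm
Y3: ⌊784/2⌋ × 554 = 392 × 554 mm
Y4: ⌊554/2⌋ × 392 = 277 × 392 mm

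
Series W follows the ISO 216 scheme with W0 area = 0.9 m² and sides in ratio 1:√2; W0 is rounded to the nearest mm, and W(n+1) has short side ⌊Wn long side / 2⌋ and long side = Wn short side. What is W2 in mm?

Let W0's short side be w mm. w · w√2 = 0.9 m² = 900,000 mm², so w ≈ 797.7 mm and w√2 ≈ 1128.2 mm → W0 = 798 × 1128 mm.
W1: ⌊1128/2⌋ × 798 = 564 × 798 mm
W2: ⌊798/2⌋ × 564 = 399 × 564 mm

399 × 564 mm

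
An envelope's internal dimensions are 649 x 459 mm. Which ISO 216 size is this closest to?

C2 (458 × 648 mm)

Aspect ratio 649/459 ≈ 1.414 — close to the ISO √2 ≈ 1.414.
In the C-series (envelope sizes, between A and B): C2 = 458 × 648 mm.
Off by 2 mm total — nearest standard size.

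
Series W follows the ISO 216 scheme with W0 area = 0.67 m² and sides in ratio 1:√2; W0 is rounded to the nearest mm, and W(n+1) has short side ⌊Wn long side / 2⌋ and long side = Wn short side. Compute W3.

243 × 344 mm

Let W0's short side be w mm. w · w√2 = 0.67 m² = 670,000 mm², so w ≈ 688.3 mm and w√2 ≈ 973.4 mm → W0 = 688 × 973 mm.
W1: ⌊973/2⌋ × 688 = 486 × 688 mm
W2: ⌊688/2⌋ × 486 = 344 × 486 mm
W3: ⌊486/2⌋ × 344 = 243 × 344 mm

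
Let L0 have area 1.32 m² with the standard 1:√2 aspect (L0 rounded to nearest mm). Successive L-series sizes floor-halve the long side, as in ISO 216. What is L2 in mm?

Let L0's short side be w mm. w · w√2 = 1.32 m² = 1,320,000 mm², so w ≈ 966.1 mm and w√2 ≈ 1366.3 mm → L0 = 966 × 1366 mm.
L1: ⌊1366/2⌋ × 966 = 683 × 966 mm
L2: ⌊966/2⌋ × 683 = 483 × 683 mm

483 × 683 mm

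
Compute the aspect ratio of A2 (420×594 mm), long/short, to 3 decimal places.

594 / 420 = 1.414
Matches √2 ≈ 1.414 — the ISO 216 defining ratio.

1.414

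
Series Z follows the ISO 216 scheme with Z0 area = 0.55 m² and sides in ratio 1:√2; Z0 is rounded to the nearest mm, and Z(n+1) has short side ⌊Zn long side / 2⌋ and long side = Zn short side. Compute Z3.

220 × 312 mm

Let Z0's short side be w mm. w · w√2 = 0.55 m² = 550,000 mm², so w ≈ 623.6 mm and w√2 ≈ 881.9 mm → Z0 = 624 × 882 mm.
Z1: ⌊882/2⌋ × 624 = 441 × 624 mm
Z2: ⌊624/2⌋ × 441 = 312 × 441 mm
Z3: ⌊441/2⌋ × 312 = 220 × 312 mm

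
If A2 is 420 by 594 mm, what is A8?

A3: ⌊594/2⌋ × 420 = 297 × 420 mm
A4: ⌊420/2⌋ × 297 = 210 × 297 mm
A5: ⌊297/2⌋ × 210 = 148 × 210 mm
A6: ⌊210/2⌋ × 148 = 105 × 148 mm
A7: ⌊148/2⌋ × 105 = 74 × 105 mm
A8: ⌊105/2⌋ × 74 = 52 × 74 mm

52 × 74 mm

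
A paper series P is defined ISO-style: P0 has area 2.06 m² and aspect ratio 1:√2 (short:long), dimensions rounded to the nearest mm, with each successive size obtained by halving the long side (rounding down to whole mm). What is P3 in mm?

426 × 603 mm

Let P0's short side be w mm. w · w√2 = 2.06 m² = 2,060,000 mm², so w ≈ 1206.9 mm and w√2 ≈ 1706.8 mm → P0 = 1207 × 1707 mm.
P1: ⌊1707/2⌋ × 1207 = 853 × 1207 mm
P2: ⌊1207/2⌋ × 853 = 603 × 853 mm
P3: ⌊853/2⌋ × 603 = 426 × 603 mm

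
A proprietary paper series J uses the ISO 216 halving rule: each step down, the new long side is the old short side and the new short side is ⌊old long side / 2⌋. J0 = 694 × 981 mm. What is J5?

122 × 173 mm

J1: ⌊981/2⌋ × 694 = 490 × 694 mm
J2: ⌊694/2⌋ × 490 = 347 × 490 mm
J3: ⌊490/2⌋ × 347 = 245 × 347 mm
J4: ⌊347/2⌋ × 245 = 173 × 245 mm
J5: ⌊245/2⌋ × 173 = 122 × 173 mm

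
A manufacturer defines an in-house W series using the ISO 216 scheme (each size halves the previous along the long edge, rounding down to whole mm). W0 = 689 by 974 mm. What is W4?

172 × 243 mm

W1: ⌊974/2⌋ × 689 = 487 × 689 mm
W2: ⌊689/2⌋ × 487 = 344 × 487 mm
W3: ⌊487/2⌋ × 344 = 243 × 344 mm
W4: ⌊344/2⌋ × 243 = 172 × 243 mm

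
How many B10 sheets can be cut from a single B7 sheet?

B7 = 88 × 125 mm; B10 = 31 × 44 mm.
Each halving step doubles the count; 3 steps from B7 to B10.
2^3 = 8.

8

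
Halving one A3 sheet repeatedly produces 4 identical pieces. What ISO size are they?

A5

4 = 2^2, so 2 halving steps.
A3 → A4 → … → A5 after 2 steps.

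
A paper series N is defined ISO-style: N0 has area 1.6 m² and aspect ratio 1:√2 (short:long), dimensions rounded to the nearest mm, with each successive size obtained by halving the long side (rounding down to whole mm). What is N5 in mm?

Let N0's short side be w mm. w · w√2 = 1.6 m² = 1,600,000 mm², so w ≈ 1063.7 mm and w√2 ≈ 1504.2 mm → N0 = 1064 × 1504 mm.
N1: ⌊1504/2⌋ × 1064 = 752 × 1064 mm
N2: ⌊1064/2⌋ × 752 = 532 × 752 mm
N3: ⌊752/2⌋ × 532 = 376 × 532 mm
N4: ⌊532/2⌋ × 376 = 266 × 376 mm
N5: ⌊376/2⌋ × 266 = 188 × 266 mm

188 × 266 mm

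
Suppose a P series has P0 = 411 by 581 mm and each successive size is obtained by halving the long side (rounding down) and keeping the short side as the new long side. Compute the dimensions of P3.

P1: ⌊581/2⌋ × 411 = 290 × 411 mm
P2: ⌊411/2⌋ × 290 = 205 × 290 mm
P3: ⌊290/2⌋ × 205 = 145 × 205 mm

145 × 205 mm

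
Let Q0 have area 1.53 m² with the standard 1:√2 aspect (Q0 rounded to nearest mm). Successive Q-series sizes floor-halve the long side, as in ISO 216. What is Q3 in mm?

Let Q0's short side be w mm. w · w√2 = 1.53 m² = 1,530,000 mm², so w ≈ 1040.1 mm and w√2 ≈ 1471.0 mm → Q0 = 1040 × 1471 mm.
Q1: ⌊1471/2⌋ × 1040 = 735 × 1040 mm
Q2: ⌊1040/2⌋ × 735 = 520 × 735 mm
Q3: ⌊735/2⌋ × 520 = 367 × 520 mm

367 × 520 mm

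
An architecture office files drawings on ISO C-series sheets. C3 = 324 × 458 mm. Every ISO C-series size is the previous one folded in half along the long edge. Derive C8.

C4: ⌊458/2⌋ × 324 = 229 × 324 mm
C5: ⌊324/2⌋ × 229 = 162 × 229 mm
C6: ⌊229/2⌋ × 162 = 114 × 162 mm
C7: ⌊162/2⌋ × 114 = 81 × 114 mm
C8: ⌊114/2⌋ × 81 = 57 × 81 mm

57 × 81 mm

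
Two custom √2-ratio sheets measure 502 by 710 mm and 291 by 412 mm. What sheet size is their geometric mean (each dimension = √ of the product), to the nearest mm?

Short side: √(502 · 291) = √146082 ≈ 382.2 → 382 mm
Long side: √(710 · 412) = √292520 ≈ 540.9 → 541 mm

382 × 541 mm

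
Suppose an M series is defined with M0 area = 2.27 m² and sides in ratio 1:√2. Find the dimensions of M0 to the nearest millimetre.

Let the short side be w mm. Then w · w√2 = 2.27 m² = 2,270,000 mm².
w² = 2,270,000/√2, so w ≈ 1266.9 mm; long side = w√2 ≈ 1791.7 mm.

1267 × 1792 mm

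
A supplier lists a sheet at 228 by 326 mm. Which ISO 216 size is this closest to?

Aspect ratio 326/228 ≈ 1.430 (ISO target is √2 ≈ 1.414).
In the C-series (envelope sizes, between A and B): C4 = 229 × 324 mm.
Off by 3 mm total — nearest standard size.

C4 (229 × 324 mm)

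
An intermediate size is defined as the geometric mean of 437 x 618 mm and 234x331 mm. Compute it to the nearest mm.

320 × 452 mm

Short side: √(437 · 234) = √102258 ≈ 319.8 → 320 mm
Long side: √(618 · 331) = √204558 ≈ 452.3 → 452 mm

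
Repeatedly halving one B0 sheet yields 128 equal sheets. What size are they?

128 = 2^7, so 7 halving steps.
B0 → B1 → … → B7 after 7 steps.

B7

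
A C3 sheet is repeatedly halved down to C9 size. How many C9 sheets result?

64

Each ISO step halves the sheet: 1 × C3 → 2 × C4 → 4 × C5 → 8 × C6 → …
From C3 to C9 is 6 halving steps: 2^6 = 64.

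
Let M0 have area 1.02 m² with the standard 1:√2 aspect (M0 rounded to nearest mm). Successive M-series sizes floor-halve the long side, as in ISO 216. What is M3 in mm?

Let M0's short side be w mm. w · w√2 = 1.02 m² = 1,020,000 mm², so w ≈ 849.3 mm and w√2 ≈ 1201.0 mm → M0 = 849 × 1201 mm.
M1: ⌊1201/2⌋ × 849 = 600 × 849 mm
M2: ⌊849/2⌋ × 600 = 424 × 600 mm
M3: ⌊600/2⌋ × 424 = 300 × 424 mm

300 × 424 mm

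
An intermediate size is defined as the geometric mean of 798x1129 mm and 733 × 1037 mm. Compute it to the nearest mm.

Short side: √(798 · 733) = √584934 ≈ 764.8 → 765 mm
Long side: √(1129 · 1037) = √1170773 ≈ 1082.0 → 1082 mm

765 × 1082 mm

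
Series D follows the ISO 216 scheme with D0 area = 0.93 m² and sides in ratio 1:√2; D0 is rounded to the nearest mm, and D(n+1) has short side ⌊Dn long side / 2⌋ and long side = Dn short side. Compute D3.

286 × 405 mm

Let D0's short side be w mm. w · w√2 = 0.93 m² = 930,000 mm², so w ≈ 810.9 mm and w√2 ≈ 1146.8 mm → D0 = 811 × 1147 mm.
D1: ⌊1147/2⌋ × 811 = 573 × 811 mm
D2: ⌊811/2⌋ × 573 = 405 × 573 mm
D3: ⌊573/2⌋ × 405 = 286 × 405 mm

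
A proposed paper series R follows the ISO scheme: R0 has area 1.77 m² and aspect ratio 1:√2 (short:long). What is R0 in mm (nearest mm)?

1119 × 1582 mm

Let the short side be w mm. Then w · w√2 = 1.77 m² = 1,770,000 mm².
w² = 1,770,000/√2, so w ≈ 1118.7 mm; long side = w√2 ≈ 1582.1 mm.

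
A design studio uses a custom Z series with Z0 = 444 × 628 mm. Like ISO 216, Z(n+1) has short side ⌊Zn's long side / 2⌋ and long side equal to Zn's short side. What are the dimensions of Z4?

111 × 157 mm

Z1: ⌊628/2⌋ × 444 = 314 × 444 mm
Z2: ⌊444/2⌋ × 314 = 222 × 314 mm
Z3: ⌊314/2⌋ × 222 = 157 × 222 mm
Z4: ⌊222/2⌋ × 157 = 111 × 157 mm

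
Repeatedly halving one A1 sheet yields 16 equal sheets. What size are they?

A5

16 = 2^4, so 4 halving steps.
A1 → A2 → … → A5 after 4 steps.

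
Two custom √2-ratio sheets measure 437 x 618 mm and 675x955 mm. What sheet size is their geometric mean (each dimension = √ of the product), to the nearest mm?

543 × 768 mm

Short side: √(437 · 675) = √294975 ≈ 543.1 → 543 mm
Long side: √(618 · 955) = √590190 ≈ 768.2 → 768 mm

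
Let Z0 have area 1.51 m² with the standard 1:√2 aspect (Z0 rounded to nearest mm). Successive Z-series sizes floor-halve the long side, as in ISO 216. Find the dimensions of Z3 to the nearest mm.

Let Z0's short side be w mm. w · w√2 = 1.51 m² = 1,510,000 mm², so w ≈ 1033.3 mm and w√2 ≈ 1461.3 mm → Z0 = 1033 × 1461 mm.
Z1: ⌊1461/2⌋ × 1033 = 730 × 1033 mm
Z2: ⌊1033/2⌋ × 730 = 516 × 730 mm
Z3: ⌊730/2⌋ × 516 = 365 × 516 mm

365 × 516 mm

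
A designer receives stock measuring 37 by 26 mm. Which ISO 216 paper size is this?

A10 (26 × 37 mm)

Aspect ratio 37/26 ≈ 1.423 — close to the ISO √2 ≈ 1.414.
In the A-series (A0 area = 1 m²): A10 = 26 × 37 mm.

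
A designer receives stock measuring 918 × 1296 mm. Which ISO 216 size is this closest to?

Aspect ratio 1296/918 ≈ 1.412 — close to the ISO √2 ≈ 1.414.
In the C-series (envelope sizes, between A and B): C0 = 917 × 1297 mm.
Off by 2 mm total — nearest standard size.

C0 (917 × 1297 mm)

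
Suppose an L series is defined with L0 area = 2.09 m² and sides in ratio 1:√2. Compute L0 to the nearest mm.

1216 × 1719 mm

Let the short side be w mm. Then w · w√2 = 2.09 m² = 2,090,000 mm².
w² = 2,090,000/√2, so w ≈ 1215.7 mm; long side = w√2 ≈ 1719.2 mm.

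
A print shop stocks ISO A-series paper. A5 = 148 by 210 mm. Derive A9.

37 × 52 mm

A6: ⌊210/2⌋ × 148 = 105 × 148 mm
A7: ⌊148/2⌋ × 105 = 74 × 105 mm
A8: ⌊105/2⌋ × 74 = 52 × 74 mm
A9: ⌊74/2⌋ × 52 = 37 × 52 mm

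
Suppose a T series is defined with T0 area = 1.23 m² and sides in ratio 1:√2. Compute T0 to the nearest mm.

Let the short side be w mm. Then w · w√2 = 1.23 m² = 1,230,000 mm².
w² = 1,230,000/√2, so w ≈ 932.6 mm; long side = w√2 ≈ 1318.9 mm.

933 × 1319 mm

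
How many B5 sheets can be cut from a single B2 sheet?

Each ISO step halves the sheet: 1 × B2 → 2 × B3 → 4 × B4 → 8 × B5
From B2 to B5 is 3 halving steps: 2^3 = 8.

8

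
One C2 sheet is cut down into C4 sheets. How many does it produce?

4

Each ISO step halves the sheet: 1 × C2 → 2 × C3 → 4 × C4
From C2 to C4 is 2 halving steps: 2^2 = 4.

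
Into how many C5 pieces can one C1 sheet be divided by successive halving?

16

Each ISO step halves the sheet: 1 × C1 → 2 × C2 → 4 × C3 → 8 × C4 → …
From C1 to C5 is 4 halving steps: 2^4 = 16.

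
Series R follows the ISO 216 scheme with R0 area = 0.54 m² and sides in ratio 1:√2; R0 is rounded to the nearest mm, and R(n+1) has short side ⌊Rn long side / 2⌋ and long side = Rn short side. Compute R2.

Let R0's short side be w mm. w · w√2 = 0.54 m² = 540,000 mm², so w ≈ 617.9 mm and w√2 ≈ 873.9 mm → R0 = 618 × 874 mm.
R1: ⌊874/2⌋ × 618 = 437 × 618 mm
R2: ⌊618/2⌋ × 437 = 309 × 437 mm

309 × 437 mm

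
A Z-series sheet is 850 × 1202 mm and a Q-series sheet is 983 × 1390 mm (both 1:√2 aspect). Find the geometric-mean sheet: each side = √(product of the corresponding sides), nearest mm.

Short side: √(850 · 983) = √835550 ≈ 914.1 → 914 mm
Long side: √(1202 · 1390) = √1670780 ≈ 1292.6 → 1293 mm

914 × 1293 mm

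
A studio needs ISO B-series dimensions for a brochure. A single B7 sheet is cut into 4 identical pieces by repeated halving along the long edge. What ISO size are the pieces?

4 = 2^2, so 2 halving steps.
B7 → B8 → … → B9 after 2 steps.

B9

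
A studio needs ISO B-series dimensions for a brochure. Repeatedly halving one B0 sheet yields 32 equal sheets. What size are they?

32 = 2^5, so 5 halving steps.
B0 → B1 → … → B5 after 5 steps.

B5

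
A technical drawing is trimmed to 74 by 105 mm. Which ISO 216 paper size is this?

A7 (74 × 105 mm)

Aspect ratio 105/74 ≈ 1.419 — close to the ISO √2 ≈ 1.414.
In the A-series (A0 area = 1 m²): A7 = 74 × 105 mm.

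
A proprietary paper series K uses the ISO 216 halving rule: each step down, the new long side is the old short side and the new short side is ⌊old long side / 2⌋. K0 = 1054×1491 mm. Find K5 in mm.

K1: ⌊1491/2⌋ × 1054 = 745 × 1054 mm
K2: ⌊1054/2⌋ × 745 = 527 × 745 mm
K3: ⌊745/2⌋ × 527 = 372 × 527 mm
K4: ⌊527/2⌋ × 372 = 263 × 372 mm
K5: ⌊372/2⌋ × 263 = 186 × 263 mm

186 × 263 mm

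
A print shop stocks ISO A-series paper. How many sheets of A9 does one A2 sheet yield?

A2 = 420 × 594 mm; A9 = 37 × 52 mm.
Each halving step doubles the count; 7 steps from A2 to A9.
2^7 = 128.

128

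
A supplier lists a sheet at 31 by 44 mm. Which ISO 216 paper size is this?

B10 (31 × 44 mm)

Aspect ratio 44/31 ≈ 1.419 — close to the ISO √2 ≈ 1.414.
In the B-series (B0 = 1000 × 1414 mm): B10 = 31 × 44 mm.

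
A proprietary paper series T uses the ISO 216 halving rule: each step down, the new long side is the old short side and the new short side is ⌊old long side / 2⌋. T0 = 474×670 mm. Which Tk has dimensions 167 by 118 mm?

T4

T0: 474 × 670 mm
T1: 335 × 474 mm
T2: 237 × 335 mm
T3: 167 × 237 mm
T4: 118 × 167 mm
T5: 83 × 118 mm
→ matches T4.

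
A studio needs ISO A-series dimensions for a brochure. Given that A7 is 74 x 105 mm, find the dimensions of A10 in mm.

A8: ⌊105/2⌋ × 74 = 52 × 74 mm
A9: ⌊74/2⌋ × 52 = 37 × 52 mm
A10: ⌊52/2⌋ × 37 = 26 × 37 mm

26 × 37 mm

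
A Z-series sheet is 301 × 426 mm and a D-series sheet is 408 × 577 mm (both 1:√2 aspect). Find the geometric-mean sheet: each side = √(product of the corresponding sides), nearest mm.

Short side: √(301 · 408) = √122808 ≈ 350.4 → 350 mm
Long side: √(426 · 577) = √245802 ≈ 495.8 → 496 mm

350 × 496 mm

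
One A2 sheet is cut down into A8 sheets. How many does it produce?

64

Each ISO step halves the sheet: 1 × A2 → 2 × A3 → 4 × A4 → 8 × A5 → …
From A2 to A8 is 6 halving steps: 2^6 = 64.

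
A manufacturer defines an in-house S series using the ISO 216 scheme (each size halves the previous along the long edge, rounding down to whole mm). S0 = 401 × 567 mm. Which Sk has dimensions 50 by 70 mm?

S0: 401 × 567 mm
S1: 283 × 401 mm
S2: 200 × 283 mm
S3: 141 × 200 mm
S4: 100 × 141 mm
S5: 70 × 100 mm
S6: 50 × 70 mm
S7: 35 × 50 mm
→ matches S6.

S6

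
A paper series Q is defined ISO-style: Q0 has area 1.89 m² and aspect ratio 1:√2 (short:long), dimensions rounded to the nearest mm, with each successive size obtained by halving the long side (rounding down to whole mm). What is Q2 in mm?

578 × 817 mm

Let Q0's short side be w mm. w · w√2 = 1.89 m² = 1,890,000 mm², so w ≈ 1156.0 mm and w√2 ≈ 1634.9 mm → Q0 = 1156 × 1635 mm.
Q1: ⌊1635/2⌋ × 1156 = 817 × 1156 mm
Q2: ⌊1156/2⌋ × 817 = 578 × 817 mm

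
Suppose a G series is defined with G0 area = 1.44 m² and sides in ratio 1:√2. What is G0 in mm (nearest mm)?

1009 × 1427 mm

Let the short side be w mm. Then w · w√2 = 1.44 m² = 1,440,000 mm².
w² = 1,440,000/√2, so w ≈ 1009.1 mm; long side = w√2 ≈ 1427.0 mm.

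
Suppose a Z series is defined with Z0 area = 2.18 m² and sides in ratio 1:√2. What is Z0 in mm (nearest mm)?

1242 × 1756 mm

Let the short side be w mm. Then w · w√2 = 2.18 m² = 2,180,000 mm².
w² = 2,180,000/√2, so w ≈ 1241.6 mm; long side = w√2 ≈ 1755.8 mm.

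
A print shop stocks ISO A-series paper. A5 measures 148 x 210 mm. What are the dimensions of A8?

52 × 74 mm

A6: ⌊210/2⌋ × 148 = 105 × 148 mm
A7: ⌊148/2⌋ × 105 = 74 × 105 mm
A8: ⌊105/2⌋ × 74 = 52 × 74 mm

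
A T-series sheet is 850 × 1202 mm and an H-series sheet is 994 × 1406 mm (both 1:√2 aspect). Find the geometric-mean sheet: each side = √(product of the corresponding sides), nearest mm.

Short side: √(850 · 994) = √844900 ≈ 919.2 → 919 mm
Long side: √(1202 · 1406) = √1690012 ≈ 1300.0 → 1300 mm

919 × 1300 mm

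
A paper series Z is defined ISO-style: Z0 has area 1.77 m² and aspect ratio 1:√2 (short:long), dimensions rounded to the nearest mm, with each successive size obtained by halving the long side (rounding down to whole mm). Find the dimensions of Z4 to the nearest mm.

Let Z0's short side be w mm. w · w√2 = 1.77 m² = 1,770,000 mm², so w ≈ 1118.7 mm and w√2 ≈ 1582.1 mm → Z0 = 1119 × 1582 mm.
Z1: ⌊1582/2⌋ × 1119 = 791 × 1119 mm
Z2: ⌊1119/2⌋ × 791 = 559 × 791 mm
Z3: ⌊791/2⌋ × 559 = 395 × 559 mm
Z4: ⌊559/2⌋ × 395 = 279 × 395 mm

279 × 395 mm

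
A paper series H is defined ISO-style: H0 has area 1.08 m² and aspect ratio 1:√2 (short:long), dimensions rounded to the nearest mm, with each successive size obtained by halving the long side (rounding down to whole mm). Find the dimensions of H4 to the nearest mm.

218 × 309 mm

Let H0's short side be w mm. w · w√2 = 1.08 m² = 1,080,000 mm², so w ≈ 873.9 mm and w√2 ≈ 1235.9 mm → H0 = 874 × 1236 mm.
H1: ⌊1236/2⌋ × 874 = 618 × 874 mm
H2: ⌊874/2⌋ × 618 = 437 × 618 mm
H3: ⌊618/2⌋ × 437 = 309 × 437 mm
H4: ⌊437/2⌋ × 309 = 218 × 309 mm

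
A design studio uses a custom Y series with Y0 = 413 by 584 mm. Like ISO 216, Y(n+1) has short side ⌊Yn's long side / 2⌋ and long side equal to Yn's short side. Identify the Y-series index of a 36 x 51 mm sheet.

Y0: 413 × 584 mm
Y1: 292 × 413 mm
Y2: 206 × 292 mm
Y3: 146 × 206 mm
Y4: 103 × 146 mm
Y5: 73 × 103 mm
Y6: 51 × 73 mm
Y7: 36 × 51 mm
Y8: 25 × 36 mm
→ matches Y7.

Y7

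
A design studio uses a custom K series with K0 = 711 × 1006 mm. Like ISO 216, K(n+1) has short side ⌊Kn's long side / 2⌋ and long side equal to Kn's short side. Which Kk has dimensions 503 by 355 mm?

K0: 711 × 1006 mm
K1: 503 × 711 mm
K2: 355 × 503 mm
K3: 251 × 355 mm
→ matches K2.

K2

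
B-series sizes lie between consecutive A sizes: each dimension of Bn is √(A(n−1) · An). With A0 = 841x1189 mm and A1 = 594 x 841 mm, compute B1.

Short side: √(841 · 594) = √499554 ≈ 706.8 → 707 mm
Long side: √(1189 · 841) = √999949 ≈ 1000.0 → 1000 mm

707 × 1000 mm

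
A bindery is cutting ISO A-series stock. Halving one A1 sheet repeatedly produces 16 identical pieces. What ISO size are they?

A5

16 = 2^4, so 4 halving steps.
A1 → A2 → … → A5 after 4 steps.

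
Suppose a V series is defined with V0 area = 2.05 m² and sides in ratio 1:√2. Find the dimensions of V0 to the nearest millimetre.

Let the short side be w mm. Then w · w√2 = 2.05 m² = 2,050,000 mm².
w² = 2,050,000/√2, so w ≈ 1204.0 mm; long side = w√2 ≈ 1702.7 mm.

1204 × 1703 mm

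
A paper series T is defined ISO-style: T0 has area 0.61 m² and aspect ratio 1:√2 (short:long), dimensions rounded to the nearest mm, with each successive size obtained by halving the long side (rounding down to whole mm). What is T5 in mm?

116 × 164 mm

Let T0's short side be w mm. w · w√2 = 0.61 m² = 610,000 mm², so w ≈ 656.8 mm and w√2 ≈ 928.8 mm → T0 = 657 × 929 mm.
T1: ⌊929/2⌋ × 657 = 464 × 657 mm
T2: ⌊657/2⌋ × 464 = 328 × 464 mm
T3: ⌊464/2⌋ × 328 = 232 × 328 mm
T4: ⌊328/2⌋ × 232 = 164 × 232 mm
T5: ⌊232/2⌋ × 164 = 116 × 164 mm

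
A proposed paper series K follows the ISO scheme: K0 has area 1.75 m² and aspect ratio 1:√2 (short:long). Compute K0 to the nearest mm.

Let the short side be w mm. Then w · w√2 = 1.75 m² = 1,750,000 mm².
w² = 1,750,000/√2, so w ≈ 1112.4 mm; long side = w√2 ≈ 1573.2 mm.

1112 × 1573 mm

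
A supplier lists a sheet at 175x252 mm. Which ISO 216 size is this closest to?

B5 (176 × 250 mm)

Aspect ratio 252/175 ≈ 1.440 (ISO target is √2 ≈ 1.414).
In the B-series (B0 = 1000 × 1414 mm): B5 = 176 × 250 mm.
Off by 3 mm total — nearest standard size.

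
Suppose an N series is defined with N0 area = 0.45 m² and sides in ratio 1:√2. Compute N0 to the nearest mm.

Let the short side be w mm. Then w · w√2 = 0.45 m² = 450,000 mm².
w² = 450,000/√2, so w ≈ 564.1 mm; long side = w√2 ≈ 797.7 mm.

564 × 798 mm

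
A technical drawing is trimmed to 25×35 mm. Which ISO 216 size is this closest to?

Aspect ratio 35/25 ≈ 1.400 — close to the ISO √2 ≈ 1.414.
In the A-series (A0 area = 1 m²): A10 = 26 × 37 mm.
Off by 3 mm total — nearest standard size.

A10 (26 × 37 mm)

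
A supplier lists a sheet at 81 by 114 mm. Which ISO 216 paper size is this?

C7 (81 × 114 mm)

Aspect ratio 114/81 ≈ 1.407 — close to the ISO √2 ≈ 1.414.
In the C-series (envelope sizes, between A and B): C7 = 81 × 114 mm.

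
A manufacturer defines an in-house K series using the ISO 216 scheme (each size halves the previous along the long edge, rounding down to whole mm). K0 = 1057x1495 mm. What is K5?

186 × 264 mm

K1: ⌊1495/2⌋ × 1057 = 747 × 1057 mm
K2: ⌊1057/2⌋ × 747 = 528 × 747 mm
K3: ⌊747/2⌋ × 528 = 373 × 528 mm
K4: ⌊528/2⌋ × 373 = 264 × 373 mm
K5: ⌊373/2⌋ × 264 = 186 × 264 mm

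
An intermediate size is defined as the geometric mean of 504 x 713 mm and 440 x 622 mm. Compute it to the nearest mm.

Short side: √(504 · 440) = √221760 ≈ 470.9 → 471 mm
Long side: √(713 · 622) = √443486 ≈ 665.9 → 666 mm

471 × 666 mm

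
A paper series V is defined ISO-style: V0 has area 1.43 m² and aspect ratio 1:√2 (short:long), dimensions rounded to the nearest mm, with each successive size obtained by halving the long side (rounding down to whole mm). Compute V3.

Let V0's short side be w mm. w · w√2 = 1.43 m² = 1,430,000 mm², so w ≈ 1005.6 mm and w√2 ≈ 1422.1 mm → V0 = 1006 × 1422 mm.
V1: ⌊1422/2⌋ × 1006 = 711 × 1006 mm
V2: ⌊1006/2⌋ × 711 = 503 × 711 mm
V3: ⌊711/2⌋ × 503 = 355 × 503 mm

355 × 503 mm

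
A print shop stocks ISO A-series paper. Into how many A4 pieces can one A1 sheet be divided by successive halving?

8

Each ISO step halves the sheet: 1 × A1 → 2 × A2 → 4 × A3 → 8 × A4
From A1 to A4 is 3 halving steps: 2^3 = 8.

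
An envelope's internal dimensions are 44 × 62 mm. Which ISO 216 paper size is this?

Aspect ratio 62/44 ≈ 1.409 — close to the ISO √2 ≈ 1.414.
In the B-series (B0 = 1000 × 1414 mm): B9 = 44 × 62 mm.

B9 (44 × 62 mm)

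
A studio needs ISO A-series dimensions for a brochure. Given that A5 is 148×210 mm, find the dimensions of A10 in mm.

26 × 37 mm

A6: ⌊210/2⌋ × 148 = 105 × 148 mm
A7: ⌊148/2⌋ × 105 = 74 × 105 mm
A8: ⌊105/2⌋ × 74 = 52 × 74 mm
A9: ⌊74/2⌋ × 52 = 37 × 52 mm
A10: ⌊52/2⌋ × 37 = 26 × 37 mm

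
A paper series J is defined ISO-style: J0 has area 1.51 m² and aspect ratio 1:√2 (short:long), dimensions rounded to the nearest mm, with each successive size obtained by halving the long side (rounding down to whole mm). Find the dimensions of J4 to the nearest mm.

Let J0's short side be w mm. w · w√2 = 1.51 m² = 1,510,000 mm², so w ≈ 1033.3 mm and w√2 ≈ 1461.3 mm → J0 = 1033 × 1461 mm.
J1: ⌊1461/2⌋ × 1033 = 730 × 1033 mm
J2: ⌊1033/2⌋ × 730 = 516 × 730 mm
J3: ⌊730/2⌋ × 516 = 365 × 516 mm
J4: ⌊516/2⌋ × 365 = 258 × 365 mm

258 × 365 mm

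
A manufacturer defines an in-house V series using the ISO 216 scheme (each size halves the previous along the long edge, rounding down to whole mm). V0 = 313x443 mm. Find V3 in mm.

110 × 156 mm

V1: ⌊443/2⌋ × 313 = 221 × 313 mm
V2: ⌊313/2⌋ × 221 = 156 × 221 mm
V3: ⌊221/2⌋ × 156 = 110 × 156 mm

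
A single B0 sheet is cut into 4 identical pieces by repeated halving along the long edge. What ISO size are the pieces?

B2

4 = 2^2, so 2 halving steps.
B0 → B1 → … → B2 after 2 steps.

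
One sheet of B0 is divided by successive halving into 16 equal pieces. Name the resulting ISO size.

B4

16 = 2^4, so 4 halving steps.
B0 → B1 → … → B4 after 4 steps.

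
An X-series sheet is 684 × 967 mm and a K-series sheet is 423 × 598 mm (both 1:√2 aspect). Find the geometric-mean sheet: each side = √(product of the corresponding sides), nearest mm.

Short side: √(684 · 423) = √289332 ≈ 537.9 → 538 mm
Long side: √(967 · 598) = √578266 ≈ 760.4 → 760 mm

538 × 760 mm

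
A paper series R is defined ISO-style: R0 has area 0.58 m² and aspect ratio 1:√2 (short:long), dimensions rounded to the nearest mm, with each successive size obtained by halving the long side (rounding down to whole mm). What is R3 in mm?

Let R0's short side be w mm. w · w√2 = 0.58 m² = 580,000 mm², so w ≈ 640.4 mm and w√2 ≈ 905.7 mm → R0 = 640 × 906 mm.
R1: ⌊906/2⌋ × 640 = 453 × 640 mm
R2: ⌊640/2⌋ × 453 = 320 × 453 mm
R3: ⌊453/2⌋ × 320 = 226 × 320 mm

226 × 320 mm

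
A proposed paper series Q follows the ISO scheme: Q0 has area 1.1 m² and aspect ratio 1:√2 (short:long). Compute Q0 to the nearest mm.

882 × 1247 mm

Let the short side be w mm. Then w · w√2 = 1.1 m² = 1,100,000 mm².
w² = 1,100,000/√2, so w ≈ 881.9 mm; long side = w√2 ≈ 1247.3 mm.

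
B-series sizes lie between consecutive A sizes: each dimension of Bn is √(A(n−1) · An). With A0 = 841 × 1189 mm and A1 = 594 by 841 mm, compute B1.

707 × 1000 mm

Short side: √(841 · 594) = √499554 ≈ 706.8 → 707 mm
Long side: √(1189 · 841) = √999949 ≈ 1000.0 → 1000 mm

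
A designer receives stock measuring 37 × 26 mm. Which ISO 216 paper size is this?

A10 (26 × 37 mm)

Aspect ratio 37/26 ≈ 1.423 — close to the ISO √2 ≈ 1.414.
In the A-series (A0 area = 1 m²): A10 = 26 × 37 mm.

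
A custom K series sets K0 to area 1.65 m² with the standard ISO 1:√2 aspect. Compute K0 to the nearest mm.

Let the short side be w mm. Then w · w√2 = 1.65 m² = 1,650,000 mm².
w² = 1,650,000/√2, so w ≈ 1080.2 mm; long side = w√2 ≈ 1527.6 mm.

1080 × 1528 mm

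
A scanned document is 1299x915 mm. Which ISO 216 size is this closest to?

Aspect ratio 1299/915 ≈ 1.420 — close to the ISO √2 ≈ 1.414.
In the C-series (envelope sizes, between A and B): C0 = 917 × 1297 mm.
Off by 4 mm total — nearest standard size.

C0 (917 × 1297 mm)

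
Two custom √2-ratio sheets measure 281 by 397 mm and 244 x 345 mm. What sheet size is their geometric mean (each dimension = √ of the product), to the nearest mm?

Short side: √(281 · 244) = √68564 ≈ 261.8 → 262 mm
Long side: √(397 · 345) = √136965 ≈ 370.1 → 370 mm

262 × 370 mm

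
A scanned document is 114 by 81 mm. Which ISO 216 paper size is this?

C7 (81 × 114 mm)

Aspect ratio 114/81 ≈ 1.407 — close to the ISO √2 ≈ 1.414.
In the C-series (envelope sizes, between A and B): C7 = 81 × 114 mm.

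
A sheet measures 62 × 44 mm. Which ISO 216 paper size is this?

B9 (44 × 62 mm)

Aspect ratio 62/44 ≈ 1.409 — close to the ISO √2 ≈ 1.414.
In the B-series (B0 = 1000 × 1414 mm): B9 = 44 × 62 mm.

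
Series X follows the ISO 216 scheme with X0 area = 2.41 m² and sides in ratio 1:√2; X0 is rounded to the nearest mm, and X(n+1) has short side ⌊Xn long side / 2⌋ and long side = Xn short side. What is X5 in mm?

230 × 326 mm

Let X0's short side be w mm. w · w√2 = 2.41 m² = 2,410,000 mm², so w ≈ 1305.4 mm and w√2 ≈ 1846.1 mm → X0 = 1305 × 1846 mm.
X1: ⌊1846/2⌋ × 1305 = 923 × 1305 mm
X2: ⌊1305/2⌋ × 923 = 652 × 923 mm
X3: ⌊923/2⌋ × 652 = 461 × 652 mm
X4: ⌊652/2⌋ × 461 = 326 × 461 mm
X5: ⌊461/2⌋ × 326 = 230 × 326 mm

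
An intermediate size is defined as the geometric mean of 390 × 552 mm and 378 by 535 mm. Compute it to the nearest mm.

384 × 543 mm

Short side: √(390 · 378) = √147420 ≈ 384.0 → 384 mm
Long side: √(552 · 535) = √295320 ≈ 543.4 → 543 mm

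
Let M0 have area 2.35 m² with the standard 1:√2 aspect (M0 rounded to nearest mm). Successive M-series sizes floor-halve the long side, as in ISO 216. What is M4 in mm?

Let M0's short side be w mm. w · w√2 = 2.35 m² = 2,350,000 mm², so w ≈ 1289.1 mm and w√2 ≈ 1823.0 mm → M0 = 1289 × 1823 mm.
M1: ⌊1823/2⌋ × 1289 = 911 × 1289 mm
M2: ⌊1289/2⌋ × 911 = 644 × 911 mm
M3: ⌊911/2⌋ × 644 = 455 × 644 mm
M4: ⌊644/2⌋ × 455 = 322 × 455 mm

322 × 455 mm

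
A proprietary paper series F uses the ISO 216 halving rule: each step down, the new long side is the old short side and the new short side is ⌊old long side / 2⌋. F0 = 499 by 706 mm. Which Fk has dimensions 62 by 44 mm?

F0: 499 × 706 mm
F1: 353 × 499 mm
F2: 249 × 353 mm
F3: 176 × 249 mm
F4: 124 × 176 mm
F5: 88 × 124 mm
F6: 62 × 88 mm
F7: 44 × 62 mm
F8: 31 × 44 mm
→ matches F7.

F7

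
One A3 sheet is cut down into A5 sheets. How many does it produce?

4

A3 = 297 × 420 mm; A5 = 148 × 210 mm.
Each halving step doubles the count; 2 steps from A3 to A5.
2^2 = 4.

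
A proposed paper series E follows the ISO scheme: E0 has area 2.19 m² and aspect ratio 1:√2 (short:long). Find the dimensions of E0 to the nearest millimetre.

Let the short side be w mm. Then w · w√2 = 2.19 m² = 2,190,000 mm².
w² = 2,190,000/√2, so w ≈ 1244.4 mm; long side = w√2 ≈ 1759.9 mm.

1244 × 1760 mm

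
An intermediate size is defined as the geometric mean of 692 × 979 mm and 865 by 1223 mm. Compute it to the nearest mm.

774 × 1094 mm

Short side: √(692 · 865) = √598580 ≈ 773.7 → 774 mm
Long side: √(979 · 1223) = √1197317 ≈ 1094.2 → 1094 mm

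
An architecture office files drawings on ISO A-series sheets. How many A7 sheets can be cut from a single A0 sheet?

Each ISO step halves the sheet: 1 × A0 → 2 × A1 → 4 × A2 → 8 × A3 → …
From A0 to A7 is 7 halving steps: 2^7 = 128.

128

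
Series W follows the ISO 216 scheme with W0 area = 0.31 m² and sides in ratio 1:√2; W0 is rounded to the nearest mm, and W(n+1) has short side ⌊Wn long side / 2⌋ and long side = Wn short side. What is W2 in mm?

234 × 331 mm

Let W0's short side be w mm. w · w√2 = 0.31 m² = 310,000 mm², so w ≈ 468.2 mm and w√2 ≈ 662.1 mm → W0 = 468 × 662 mm.
W1: ⌊662/2⌋ × 468 = 331 × 468 mm
W2: ⌊468/2⌋ × 331 = 234 × 331 mm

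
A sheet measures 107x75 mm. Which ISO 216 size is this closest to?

A7 (74 × 105 mm)

Aspect ratio 107/75 ≈ 1.427 — close to the ISO √2 ≈ 1.414.
In the A-series (A0 area = 1 m²): A7 = 74 × 105 mm.
Off by 3 mm total — nearest standard size.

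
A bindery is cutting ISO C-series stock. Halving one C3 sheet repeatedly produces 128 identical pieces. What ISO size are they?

C10

128 = 2^7, so 7 halving steps.
C3 → C4 → … → C10 after 7 steps.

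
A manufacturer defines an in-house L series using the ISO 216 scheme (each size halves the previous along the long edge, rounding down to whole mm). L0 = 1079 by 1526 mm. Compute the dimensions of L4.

L1: ⌊1526/2⌋ × 1079 = 763 × 1079 mm
L2: ⌊1079/2⌋ × 763 = 539 × 763 mm
L3: ⌊763/2⌋ × 539 = 381 × 539 mm
L4: ⌊539/2⌋ × 381 = 269 × 381 mm

269 × 381 mm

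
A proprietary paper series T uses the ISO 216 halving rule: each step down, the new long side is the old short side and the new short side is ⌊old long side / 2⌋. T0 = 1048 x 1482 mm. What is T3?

T1: ⌊1482/2⌋ × 1048 = 741 × 1048 mm
T2: ⌊1048/2⌋ × 741 = 524 × 741 mm
T3: ⌊741/2⌋ × 524 = 370 × 524 mm

370 × 524 mm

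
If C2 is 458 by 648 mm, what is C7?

81 × 114 mm

C3: ⌊648/2⌋ × 458 = 324 × 458 mm
C4: ⌊458/2⌋ × 324 = 229 × 324 mm
C5: ⌊324/2⌋ × 229 = 162 × 229 mm
C6: ⌊229/2⌋ × 162 = 114 × 162 mm
C7: ⌊162/2⌋ × 114 = 81 × 114 mm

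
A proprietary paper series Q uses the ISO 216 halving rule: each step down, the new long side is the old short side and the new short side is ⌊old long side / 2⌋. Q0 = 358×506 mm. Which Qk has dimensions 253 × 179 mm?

Q0: 358 × 506 mm
Q1: 253 × 358 mm
Q2: 179 × 253 mm
Q3: 126 × 179 mm
→ matches Q2.

Q2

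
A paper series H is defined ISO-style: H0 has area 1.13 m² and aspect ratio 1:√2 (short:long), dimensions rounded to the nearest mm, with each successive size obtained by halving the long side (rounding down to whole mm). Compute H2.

447 × 632 mm

Let H0's short side be w mm. w · w√2 = 1.13 m² = 1,130,000 mm², so w ≈ 893.9 mm and w√2 ≈ 1264.1 mm → H0 = 894 × 1264 mm.
H1: ⌊1264/2⌋ × 894 = 632 × 894 mm
H2: ⌊894/2⌋ × 632 = 447 × 632 mm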